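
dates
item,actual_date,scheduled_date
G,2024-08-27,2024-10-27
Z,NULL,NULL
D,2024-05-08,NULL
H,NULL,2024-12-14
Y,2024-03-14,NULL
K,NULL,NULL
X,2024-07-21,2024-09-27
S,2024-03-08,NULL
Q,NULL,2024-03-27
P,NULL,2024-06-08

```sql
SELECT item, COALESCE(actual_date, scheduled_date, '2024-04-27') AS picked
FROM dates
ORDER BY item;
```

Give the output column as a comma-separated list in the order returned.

2024-05-08, 2024-08-27, 2024-12-14, 2024-04-27, 2024-06-08, 2024-03-27, 2024-03-08, 2024-07-21, 2024-03-14, 2024-04-27

item=D: actual_date=2024-05-08 → 2024-05-08
item=G: actual_date=2024-08-27 → 2024-08-27
item=H: actual_date=NULL, scheduled_date=2024-12-14 → 2024-12-14
item=K: actual_date=NULL, scheduled_date=NULL, → literal 2024-04-27 → 2024-04-27
item=P: actual_date=NULL, scheduled_date=2024-06-08 → 2024-06-08
item=Q: actual_date=NULL, scheduled_date=2024-03-27 → 2024-03-27
item=S: actual_date=2024-03-08 → 2024-03-08
item=X: actual_date=2024-07-21 → 2024-07-21
item=Y: actual_date=2024-03-14 → 2024-03-14
item=Z: actual_date=NULL, scheduled_date=NULL, → literal 2024-04-27 → 2024-04-27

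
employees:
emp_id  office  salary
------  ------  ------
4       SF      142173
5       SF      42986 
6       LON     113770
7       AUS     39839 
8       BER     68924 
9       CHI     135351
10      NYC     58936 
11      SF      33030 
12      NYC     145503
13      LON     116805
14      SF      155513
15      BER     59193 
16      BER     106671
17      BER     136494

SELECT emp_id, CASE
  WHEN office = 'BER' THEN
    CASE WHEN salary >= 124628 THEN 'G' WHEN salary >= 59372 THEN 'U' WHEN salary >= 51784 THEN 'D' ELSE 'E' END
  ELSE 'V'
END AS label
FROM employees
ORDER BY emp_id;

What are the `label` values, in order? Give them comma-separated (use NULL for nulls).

emp_id=4: office='SF' → outer ELSE → V
emp_id=5: office='SF' → outer ELSE → V
emp_id=6: office='LON' → outer ELSE → V
emp_id=7: office='AUS' → outer ELSE → V
emp_id=8: office='BER' → inner[salary >= 59372] → U
emp_id=9: office='CHI' → outer ELSE → V
emp_id=10: office='NYC' → outer ELSE → V
emp_id=11: office='SF' → outer ELSE → V
emp_id=12: office='NYC' → outer ELSE → V
emp_id=13: office='LON' → outer ELSE → V
emp_id=14: office='SF' → outer ELSE → V
emp_id=15: office='BER' → inner[salary >= 51784] → D
emp_id=16: office='BER' → inner[salary >= 59372] → U
emp_id=17: office='BER' → inner[salary >= 124628] → G

V, V, V, V, U, V, V, V, V, V, V, D, U, G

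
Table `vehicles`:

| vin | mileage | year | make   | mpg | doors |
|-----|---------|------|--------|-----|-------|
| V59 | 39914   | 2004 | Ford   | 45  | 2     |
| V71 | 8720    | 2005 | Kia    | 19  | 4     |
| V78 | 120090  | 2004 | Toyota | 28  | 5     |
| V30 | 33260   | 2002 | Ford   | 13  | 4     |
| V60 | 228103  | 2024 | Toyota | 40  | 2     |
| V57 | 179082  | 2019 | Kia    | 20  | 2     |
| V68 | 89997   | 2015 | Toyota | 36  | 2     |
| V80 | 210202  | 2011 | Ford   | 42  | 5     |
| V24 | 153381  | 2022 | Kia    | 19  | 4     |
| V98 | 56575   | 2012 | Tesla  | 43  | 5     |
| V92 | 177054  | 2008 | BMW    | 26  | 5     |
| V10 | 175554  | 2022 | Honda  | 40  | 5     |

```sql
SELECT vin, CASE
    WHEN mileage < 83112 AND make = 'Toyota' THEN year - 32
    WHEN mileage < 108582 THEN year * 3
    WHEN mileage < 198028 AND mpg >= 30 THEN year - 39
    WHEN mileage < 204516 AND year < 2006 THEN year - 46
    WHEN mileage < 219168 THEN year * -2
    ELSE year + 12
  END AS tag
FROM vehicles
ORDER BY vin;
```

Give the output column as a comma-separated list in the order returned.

vin=V10: mileage < 198028 AND mpg >= 30 → 1983
vin=V24: mileage < 219168 → -4044
vin=V30: mileage < 108582 → 6006
vin=V57: mileage < 219168 → -4038
vin=V59: mileage < 108582 → 6012
vin=V60: ELSE → 2036
vin=V68: mileage < 108582 → 6045
vin=V71: mileage < 108582 → 6015
vin=V78: mileage < 204516 AND year < 2006 → 1958
vin=V80: mileage < 219168 → -4022
vin=V92: mileage < 219168 → -4016
vin=V98: mileage < 108582 → 6036

1983, -4044, 6006, -4038, 6012, 2036, 6045, 6015, 1958, -4022, -4016, 6036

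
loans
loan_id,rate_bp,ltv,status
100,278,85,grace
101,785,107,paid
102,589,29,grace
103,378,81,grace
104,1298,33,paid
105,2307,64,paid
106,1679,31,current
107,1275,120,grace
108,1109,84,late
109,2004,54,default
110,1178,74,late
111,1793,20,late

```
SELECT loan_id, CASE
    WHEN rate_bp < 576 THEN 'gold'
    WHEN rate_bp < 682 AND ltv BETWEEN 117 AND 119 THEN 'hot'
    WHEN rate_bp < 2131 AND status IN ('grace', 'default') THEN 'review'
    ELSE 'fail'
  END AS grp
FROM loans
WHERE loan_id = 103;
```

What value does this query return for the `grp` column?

loan_id = 103: rate_bp=378, ltv=81, status=grace.
rate_bp < 576 → true → gold

gold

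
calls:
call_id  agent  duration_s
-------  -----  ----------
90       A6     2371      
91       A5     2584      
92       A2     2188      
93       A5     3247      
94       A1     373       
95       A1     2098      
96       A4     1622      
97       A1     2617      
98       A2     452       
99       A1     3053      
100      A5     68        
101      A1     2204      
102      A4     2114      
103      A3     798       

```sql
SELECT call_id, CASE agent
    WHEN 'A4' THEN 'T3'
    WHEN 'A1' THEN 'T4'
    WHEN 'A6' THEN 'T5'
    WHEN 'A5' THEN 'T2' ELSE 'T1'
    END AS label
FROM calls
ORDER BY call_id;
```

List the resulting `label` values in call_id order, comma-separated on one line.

call_id=90: agent='A6' → T5
call_id=91: agent='A5' → T2
call_id=92: ELSE → T1
call_id=93: agent='A5' → T2
call_id=94: agent='A1' → T4
call_id=95: agent='A1' → T4
call_id=96: agent='A4' → T3
call_id=97: agent='A1' → T4
call_id=98: ELSE → T1
call_id=99: agent='A1' → T4
call_id=100: agent='A5' → T2
call_id=101: agent='A1' → T4
call_id=102: agent='A4' → T3
call_id=103: ELSE → T1

T5, T2, T1, T2, T4, T4, T3, T4, T1, T4, T2, T4, T3, T1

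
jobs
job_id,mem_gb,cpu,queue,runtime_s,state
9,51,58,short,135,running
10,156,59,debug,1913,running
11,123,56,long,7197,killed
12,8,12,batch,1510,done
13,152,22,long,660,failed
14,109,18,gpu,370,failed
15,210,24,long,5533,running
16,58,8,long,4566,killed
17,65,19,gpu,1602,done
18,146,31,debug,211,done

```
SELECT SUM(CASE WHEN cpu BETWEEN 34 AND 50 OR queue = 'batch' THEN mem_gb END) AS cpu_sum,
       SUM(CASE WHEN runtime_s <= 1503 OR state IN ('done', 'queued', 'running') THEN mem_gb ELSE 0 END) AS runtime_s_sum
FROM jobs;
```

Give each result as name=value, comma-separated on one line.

cpu_sum=8, runtime_s_sum=897

[cpu_sum: cpu BETWEEN 34 AND 50 OR queue = 'batch']
job_id=9: ✗
job_id=10: ✗
job_id=11: ✗
job_id=12: ✓ → 8
job_id=13: ✗
job_id=14: ✗
job_id=15: ✗
job_id=16: ✗
job_id=17: ✗
job_id=18: ✗
cpu_sum = 8
—
[runtime_s_sum: runtime_s <= 1503 OR state IN ('done', 'queued', 'running')]
job_id=9: ✓ → 51
job_id=10: ✓ → 156
job_id=11: ✗
job_id=12: ✓ → 8
job_id=13: ✓ → 152
job_id=14: ✓ → 109
job_id=15: ✓ → 210
job_id=16: ✗
job_id=17: ✓ → 65
job_id=18: ✓ → 146
runtime_s_sum = 51 + 156 + 8 + 152 + 109 + 210 + 65 + 146 = 897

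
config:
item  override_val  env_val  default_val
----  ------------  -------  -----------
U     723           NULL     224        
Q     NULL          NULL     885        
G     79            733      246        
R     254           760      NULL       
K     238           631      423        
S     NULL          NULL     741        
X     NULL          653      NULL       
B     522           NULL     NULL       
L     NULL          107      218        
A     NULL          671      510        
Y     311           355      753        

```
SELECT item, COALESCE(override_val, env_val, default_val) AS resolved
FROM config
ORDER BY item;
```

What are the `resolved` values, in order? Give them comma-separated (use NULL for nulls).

671, 522, 79, 238, 107, 885, 254, 741, 723, 653, 311

item=A: override_val=NULL, env_val=671 → 671
item=B: override_val=522 → 522
item=G: override_val=79 → 79
item=K: override_val=238 → 238
item=L: override_val=NULL, env_val=107 → 107
item=Q: override_val=NULL, env_val=NULL, default_val=885 → 885
item=R: override_val=254 → 254
item=S: override_val=NULL, env_val=NULL, default_val=741 → 741
item=U: override_val=723 → 723
item=X: override_val=NULL, env_val=653 → 653
item=Y: override_val=311 → 311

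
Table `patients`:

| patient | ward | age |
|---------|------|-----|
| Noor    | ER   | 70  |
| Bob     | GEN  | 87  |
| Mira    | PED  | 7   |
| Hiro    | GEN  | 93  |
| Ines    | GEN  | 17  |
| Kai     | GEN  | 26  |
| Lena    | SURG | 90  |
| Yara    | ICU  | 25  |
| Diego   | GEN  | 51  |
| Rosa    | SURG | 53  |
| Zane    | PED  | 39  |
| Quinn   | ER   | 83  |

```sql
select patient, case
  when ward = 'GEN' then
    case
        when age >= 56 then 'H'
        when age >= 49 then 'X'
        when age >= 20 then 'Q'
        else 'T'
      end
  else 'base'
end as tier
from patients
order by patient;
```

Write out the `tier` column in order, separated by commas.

H, X, H, T, Q, base, base, base, base, base, base, base

patient=Bob: ward='GEN' → inner[age >= 56] → H
patient=Diego: ward='GEN' → inner[age >= 49] → X
patient=Hiro: ward='GEN' → inner[age >= 56] → H
patient=Ines: ward='GEN' → inner[ELSE] → T
patient=Kai: ward='GEN' → inner[age >= 20] → Q
patient=Lena: ward='SURG' → outer ELSE → base
patient=Mira: ward='PED' → outer ELSE → base
patient=Noor: ward='ER' → outer ELSE → base
patient=Quinn: ward='ER' → outer ELSE → base
patient=Rosa: ward='SURG' → outer ELSE → base
patient=Yara: ward='ICU' → outer ELSE → base
patient=Zane: ward='PED' → outer ELSE → base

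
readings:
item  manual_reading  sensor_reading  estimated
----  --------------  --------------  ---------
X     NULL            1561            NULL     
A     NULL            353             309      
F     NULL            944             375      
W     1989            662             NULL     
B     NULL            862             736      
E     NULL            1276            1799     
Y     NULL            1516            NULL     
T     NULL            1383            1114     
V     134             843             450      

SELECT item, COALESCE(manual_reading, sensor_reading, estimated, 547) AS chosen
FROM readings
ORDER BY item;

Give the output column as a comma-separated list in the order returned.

353, 862, 1276, 944, 1383, 134, 1989, 1561, 1516

item=A: manual_reading=NULL, sensor_reading=353 → 353
item=B: manual_reading=NULL, sensor_reading=862 → 862
item=E: manual_reading=NULL, sensor_reading=1276 → 1276
item=F: manual_reading=NULL, sensor_reading=944 → 944
item=T: manual_reading=NULL, sensor_reading=1383 → 1383
item=V: manual_reading=134 → 134
item=W: manual_reading=1989 → 1989
item=X: manual_reading=NULL, sensor_reading=1561 → 1561
item=Y: manual_reading=NULL, sensor_reading=1516 → 1516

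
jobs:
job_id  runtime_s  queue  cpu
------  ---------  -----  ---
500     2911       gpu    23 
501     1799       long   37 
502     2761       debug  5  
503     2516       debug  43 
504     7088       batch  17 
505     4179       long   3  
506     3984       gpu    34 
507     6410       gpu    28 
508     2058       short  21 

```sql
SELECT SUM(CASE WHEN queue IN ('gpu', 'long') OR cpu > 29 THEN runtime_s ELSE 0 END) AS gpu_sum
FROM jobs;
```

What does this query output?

job_id=500: ✓ → 2911
job_id=501: ✓ → 1799
job_id=502: ✗
job_id=503: ✓ → 2516
job_id=504: ✗
job_id=505: ✓ → 4179
job_id=506: ✓ → 3984
job_id=507: ✓ → 6410
job_id=508: ✗
gpu_sum = 2911 + 1799 + 2516 + 4179 + 3984 + 6410 = 21799

21799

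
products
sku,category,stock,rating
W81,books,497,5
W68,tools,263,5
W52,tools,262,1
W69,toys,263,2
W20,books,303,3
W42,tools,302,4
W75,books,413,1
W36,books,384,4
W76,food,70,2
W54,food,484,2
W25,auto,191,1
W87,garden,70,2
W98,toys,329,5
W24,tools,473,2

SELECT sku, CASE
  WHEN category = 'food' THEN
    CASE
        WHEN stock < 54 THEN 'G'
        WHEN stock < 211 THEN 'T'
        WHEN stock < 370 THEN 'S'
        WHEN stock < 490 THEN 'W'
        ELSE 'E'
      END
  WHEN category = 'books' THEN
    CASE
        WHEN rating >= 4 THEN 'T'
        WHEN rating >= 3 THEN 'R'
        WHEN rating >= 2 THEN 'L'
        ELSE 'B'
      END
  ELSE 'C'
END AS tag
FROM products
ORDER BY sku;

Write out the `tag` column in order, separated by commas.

R, C, C, T, C, C, W, C, C, B, T, T, C, C

sku=W20: category='books' → inner[rating >= 3] → R
sku=W24: category='tools' → outer ELSE → C
sku=W25: category='auto' → outer ELSE → C
sku=W36: category='books' → inner[rating >= 4] → T
sku=W42: category='tools' → outer ELSE → C
sku=W52: category='tools' → outer ELSE → C
sku=W54: category='food' → inner[stock < 490] → W
sku=W68: category='tools' → outer ELSE → C
sku=W69: category='toys' → outer ELSE → C
sku=W75: category='books' → inner[ELSE] → B
sku=W76: category='food' → inner[stock < 211] → T
sku=W81: category='books' → inner[rating >= 4] → T
sku=W87: category='garden' → outer ELSE → C
sku=W98: category='toys' → outer ELSE → C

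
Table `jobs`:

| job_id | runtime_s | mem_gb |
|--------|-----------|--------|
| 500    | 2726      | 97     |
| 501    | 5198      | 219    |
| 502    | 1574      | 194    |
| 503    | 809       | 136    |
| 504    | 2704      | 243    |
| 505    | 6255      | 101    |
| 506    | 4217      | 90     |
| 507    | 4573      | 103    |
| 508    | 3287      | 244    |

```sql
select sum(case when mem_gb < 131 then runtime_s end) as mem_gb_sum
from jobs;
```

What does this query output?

17771

job_id=500: ✓ → 2726
job_id=501: ✗
job_id=502: ✗
job_id=503: ✗
job_id=504: ✗
job_id=505: ✓ → 6255
job_id=506: ✓ → 4217
job_id=507: ✓ → 4573
job_id=508: ✗
mem_gb_sum = 2726 + 6255 + 4217 + 4573 = 17771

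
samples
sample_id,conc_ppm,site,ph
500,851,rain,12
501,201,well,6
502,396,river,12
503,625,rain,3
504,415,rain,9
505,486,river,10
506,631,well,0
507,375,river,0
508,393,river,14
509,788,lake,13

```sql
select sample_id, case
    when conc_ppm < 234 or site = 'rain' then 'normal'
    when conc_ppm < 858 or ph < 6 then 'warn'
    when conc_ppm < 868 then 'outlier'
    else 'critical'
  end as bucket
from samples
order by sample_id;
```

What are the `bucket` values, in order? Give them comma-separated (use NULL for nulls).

normal, normal, warn, normal, normal, warn, warn, warn, warn, warn

sample_id=500: conc_ppm < 234 or site = 'rain' → normal
sample_id=501: conc_ppm < 234 or site = 'rain' → normal
sample_id=502: conc_ppm < 858 or ph < 6 → warn
sample_id=503: conc_ppm < 234 or site = 'rain' → normal
sample_id=504: conc_ppm < 234 or site = 'rain' → normal
sample_id=505: conc_ppm < 858 or ph < 6 → warn
sample_id=506: conc_ppm < 858 or ph < 6 → warn
sample_id=507: conc_ppm < 858 or ph < 6 → warn
sample_id=508: conc_ppm < 858 or ph < 6 → warn
sample_id=509: conc_ppm < 858 or ph < 6 → warn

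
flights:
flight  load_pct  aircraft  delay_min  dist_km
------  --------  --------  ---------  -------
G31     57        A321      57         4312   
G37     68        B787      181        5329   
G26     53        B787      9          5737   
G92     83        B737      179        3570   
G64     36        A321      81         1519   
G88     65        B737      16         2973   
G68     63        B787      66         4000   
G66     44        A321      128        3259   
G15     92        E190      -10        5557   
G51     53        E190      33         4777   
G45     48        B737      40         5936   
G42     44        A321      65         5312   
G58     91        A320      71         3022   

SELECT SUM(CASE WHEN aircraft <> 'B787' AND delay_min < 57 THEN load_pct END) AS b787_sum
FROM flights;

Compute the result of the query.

flight=G31: ✗
flight=G37: ✗
flight=G26: ✗
flight=G92: ✗
flight=G64: ✗
flight=G88: ✓ → 65
flight=G68: ✗
flight=G66: ✗
flight=G15: ✓ → 92
flight=G51: ✓ → 53
flight=G45: ✓ → 48
flight=G42: ✗
flight=G58: ✗
b787_sum = 65 + 92 + 53 + 48 = 258

258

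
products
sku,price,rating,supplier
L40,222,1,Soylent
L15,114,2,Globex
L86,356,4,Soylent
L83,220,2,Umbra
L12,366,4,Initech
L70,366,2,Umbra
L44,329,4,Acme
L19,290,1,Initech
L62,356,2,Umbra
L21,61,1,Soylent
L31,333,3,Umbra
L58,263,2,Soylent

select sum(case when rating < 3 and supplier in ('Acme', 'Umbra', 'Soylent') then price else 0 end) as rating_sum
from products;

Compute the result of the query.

sku=L40: ✓ → 222
sku=L15: ✗
sku=L86: ✗
sku=L83: ✓ → 220
sku=L12: ✗
sku=L70: ✓ → 366
sku=L44: ✗
sku=L19: ✗
sku=L62: ✓ → 356
sku=L21: ✓ → 61
sku=L31: ✗
sku=L58: ✓ → 263
rating_sum = 222 + 220 + 366 + 356 + 61 + 263 = 1488

1488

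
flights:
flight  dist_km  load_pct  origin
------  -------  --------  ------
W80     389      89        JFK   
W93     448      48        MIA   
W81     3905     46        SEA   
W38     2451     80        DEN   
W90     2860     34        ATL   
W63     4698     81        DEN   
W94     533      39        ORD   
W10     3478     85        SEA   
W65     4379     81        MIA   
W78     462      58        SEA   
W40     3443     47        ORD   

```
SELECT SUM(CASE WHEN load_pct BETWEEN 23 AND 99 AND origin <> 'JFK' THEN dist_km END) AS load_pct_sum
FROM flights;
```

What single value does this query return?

flight=W80: ✗
flight=W93: ✓ → 448
flight=W81: ✓ → 3905
flight=W38: ✓ → 2451
flight=W90: ✓ → 2860
flight=W63: ✓ → 4698
flight=W94: ✓ → 533
flight=W10: ✓ → 3478
flight=W65: ✓ → 4379
flight=W78: ✓ → 462
flight=W40: ✓ → 3443
load_pct_sum = 448 + 3905 + 2451 + 2860 + 4698 + 533 + 3478 + 4379 + 462 + 3443 = 26657

26657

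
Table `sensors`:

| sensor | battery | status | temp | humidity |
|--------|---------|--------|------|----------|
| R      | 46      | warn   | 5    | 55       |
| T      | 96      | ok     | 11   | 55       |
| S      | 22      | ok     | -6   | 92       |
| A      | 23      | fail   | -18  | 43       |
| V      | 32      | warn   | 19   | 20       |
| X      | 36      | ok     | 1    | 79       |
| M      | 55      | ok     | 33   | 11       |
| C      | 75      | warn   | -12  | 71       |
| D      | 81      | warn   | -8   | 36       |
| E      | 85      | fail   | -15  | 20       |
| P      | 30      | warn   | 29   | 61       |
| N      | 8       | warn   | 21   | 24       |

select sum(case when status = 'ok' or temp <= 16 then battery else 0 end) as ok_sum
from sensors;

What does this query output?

519

sensor=R: ✓ → 46
sensor=T: ✓ → 96
sensor=S: ✓ → 22
sensor=A: ✓ → 23
sensor=V: ✗
sensor=X: ✓ → 36
sensor=M: ✓ → 55
sensor=C: ✓ → 75
sensor=D: ✓ → 81
sensor=E: ✓ → 85
sensor=P: ✗
sensor=N: ✗
ok_sum = 46 + 96 + 22 + 23 + 36 + 55 + 75 + 81 + 85 = 519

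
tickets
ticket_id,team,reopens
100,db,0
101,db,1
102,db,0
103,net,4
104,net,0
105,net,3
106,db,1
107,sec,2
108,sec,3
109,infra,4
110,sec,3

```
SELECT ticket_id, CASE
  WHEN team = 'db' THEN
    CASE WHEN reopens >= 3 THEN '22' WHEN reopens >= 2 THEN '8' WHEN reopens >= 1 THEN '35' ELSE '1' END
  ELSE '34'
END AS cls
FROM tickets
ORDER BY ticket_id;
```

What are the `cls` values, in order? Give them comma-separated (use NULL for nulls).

1, 35, 1, 34, 34, 34, 35, 34, 34, 34, 34

ticket_id=100: team='db' → inner[ELSE] → 1
ticket_id=101: team='db' → inner[reopens >= 1] → 35
ticket_id=102: team='db' → inner[ELSE] → 1
ticket_id=103: team='net' → outer ELSE → 34
ticket_id=104: team='net' → outer ELSE → 34
ticket_id=105: team='net' → outer ELSE → 34
ticket_id=106: team='db' → inner[reopens >= 1] → 35
ticket_id=107: team='sec' → outer ELSE → 34
ticket_id=108: team='sec' → outer ELSE → 34
ticket_id=109: team='infra' → outer ELSE → 34
ticket_id=110: team='sec' → outer ELSE → 34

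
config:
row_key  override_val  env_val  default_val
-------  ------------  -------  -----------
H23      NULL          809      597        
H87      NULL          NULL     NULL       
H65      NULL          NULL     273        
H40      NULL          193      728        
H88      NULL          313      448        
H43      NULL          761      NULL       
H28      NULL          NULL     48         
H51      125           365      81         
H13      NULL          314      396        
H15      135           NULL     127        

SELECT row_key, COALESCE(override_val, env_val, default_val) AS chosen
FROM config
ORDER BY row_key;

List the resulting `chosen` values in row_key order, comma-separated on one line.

row_key=H13: override_val=NULL, env_val=314 → 314
row_key=H15: override_val=135 → 135
row_key=H23: override_val=NULL, env_val=809 → 809
row_key=H28: override_val=NULL, env_val=NULL, default_val=48 → 48
row_key=H40: override_val=NULL, env_val=193 → 193
row_key=H43: override_val=NULL, env_val=761 → 761
row_key=H51: override_val=125 → 125
row_key=H65: override_val=NULL, env_val=NULL, default_val=273 → 273
row_key=H87: override_val=NULL, env_val=NULL, default_val=NULL (all NULL) → NULL
row_key=H88: override_val=NULL, env_val=313 → 313

314, 135, 809, 48, 193, 761, 125, 273, NULL, 313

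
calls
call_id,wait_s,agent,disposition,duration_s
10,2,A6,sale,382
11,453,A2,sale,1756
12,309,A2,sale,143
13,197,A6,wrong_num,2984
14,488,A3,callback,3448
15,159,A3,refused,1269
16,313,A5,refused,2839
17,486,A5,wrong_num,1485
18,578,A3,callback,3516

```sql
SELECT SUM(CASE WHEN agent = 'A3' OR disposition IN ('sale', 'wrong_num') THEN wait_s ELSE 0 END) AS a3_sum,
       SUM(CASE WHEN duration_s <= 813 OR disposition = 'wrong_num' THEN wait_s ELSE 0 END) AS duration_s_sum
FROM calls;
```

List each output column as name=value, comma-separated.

[a3_sum: agent = 'A3' OR disposition IN ('sale', 'wrong_num')]
call_id=10: ✓ → 2
call_id=11: ✓ → 453
call_id=12: ✓ → 309
call_id=13: ✓ → 197
call_id=14: ✓ → 488
call_id=15: ✓ → 159
call_id=16: ✗
call_id=17: ✓ → 486
call_id=18: ✓ → 578
a3_sum = 2 + 453 + 309 + 197 + 488 + 159 + 486 + 578 = 2672
—
[duration_s_sum: duration_s <= 813 OR disposition = 'wrong_num']
call_id=10: ✓ → 2
call_id=11: ✗
call_id=12: ✓ → 309
call_id=13: ✓ → 197
call_id=14: ✗
call_id=15: ✗
call_id=16: ✗
call_id=17: ✓ → 486
call_id=18: ✗
duration_s_sum = 2 + 309 + 197 + 486 = 994

a3_sum=2672, duration_s_sum=994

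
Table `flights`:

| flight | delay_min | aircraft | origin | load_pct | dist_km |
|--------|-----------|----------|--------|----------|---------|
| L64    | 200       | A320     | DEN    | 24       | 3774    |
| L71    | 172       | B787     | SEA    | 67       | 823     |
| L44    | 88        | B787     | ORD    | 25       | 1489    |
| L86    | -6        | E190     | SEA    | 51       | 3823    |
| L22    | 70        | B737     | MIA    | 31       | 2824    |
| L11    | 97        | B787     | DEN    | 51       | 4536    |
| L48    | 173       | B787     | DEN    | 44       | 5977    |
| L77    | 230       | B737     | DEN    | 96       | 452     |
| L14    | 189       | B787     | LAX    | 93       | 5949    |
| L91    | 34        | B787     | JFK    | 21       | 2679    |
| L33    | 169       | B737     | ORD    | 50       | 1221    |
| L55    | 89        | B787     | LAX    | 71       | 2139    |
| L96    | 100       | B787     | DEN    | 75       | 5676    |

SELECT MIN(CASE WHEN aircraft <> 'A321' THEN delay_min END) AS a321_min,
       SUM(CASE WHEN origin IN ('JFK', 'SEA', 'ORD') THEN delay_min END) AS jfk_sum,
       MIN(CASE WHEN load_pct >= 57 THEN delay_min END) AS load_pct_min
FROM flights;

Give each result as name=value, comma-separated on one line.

[a321_min: aircraft <> 'A321']
flight=L64: ✓ → 200
flight=L71: ✓ → 172
flight=L44: ✓ → 88
flight=L86: ✓ → -6
flight=L22: ✓ → 70
flight=L11: ✓ → 97
flight=L48: ✓ → 173
flight=L77: ✓ → 230
flight=L14: ✓ → 189
flight=L91: ✓ → 34
flight=L33: ✓ → 169
flight=L55: ✓ → 89
flight=L96: ✓ → 100
a321_min = MIN(200, 172, 88, -6, 70, 97, 173, 230, 189, 34, 169, 89, 100) = -6
—
[jfk_sum: origin IN ('JFK', 'SEA', 'ORD')]
flight=L64: ✗
flight=L71: ✓ → 172
flight=L44: ✓ → 88
flight=L86: ✓ → -6
flight=L22: ✗
flight=L11: ✗
flight=L48: ✗
flight=L77: ✗
flight=L14: ✗
flight=L91: ✓ → 34
flight=L33: ✓ → 169
flight=L55: ✗
flight=L96: ✗
jfk_sum = 172 + 88 + -6 + 34 + 169 = 457
—
[load_pct_min: load_pct >= 57]
flight=L64: ✗
flight=L71: ✓ → 172
flight=L44: ✗
flight=L86: ✗
flight=L22: ✗
flight=L11: ✗
flight=L48: ✗
flight=L77: ✓ → 230
flight=L14: ✓ → 189
flight=L91: ✗
flight=L33: ✗
flight=L55: ✓ → 89
flight=L96: ✓ → 100
load_pct_min = MIN(172, 230, 189, 89, 100) = 89

a321_min=-6, jfk_sum=457, load_pct_min=89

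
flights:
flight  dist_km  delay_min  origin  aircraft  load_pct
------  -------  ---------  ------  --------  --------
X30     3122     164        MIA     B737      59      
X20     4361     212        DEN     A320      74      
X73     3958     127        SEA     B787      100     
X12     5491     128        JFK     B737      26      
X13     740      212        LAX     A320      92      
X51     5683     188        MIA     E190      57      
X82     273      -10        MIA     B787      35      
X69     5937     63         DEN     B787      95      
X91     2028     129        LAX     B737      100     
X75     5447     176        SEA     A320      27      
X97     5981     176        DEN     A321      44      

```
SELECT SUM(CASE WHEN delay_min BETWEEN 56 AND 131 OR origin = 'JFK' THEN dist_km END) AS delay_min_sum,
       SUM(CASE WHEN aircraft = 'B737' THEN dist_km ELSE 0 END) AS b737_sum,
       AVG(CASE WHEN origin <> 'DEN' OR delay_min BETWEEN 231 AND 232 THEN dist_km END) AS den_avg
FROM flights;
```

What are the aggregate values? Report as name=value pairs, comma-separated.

delay_min_sum=17414, b737_sum=10641, den_avg=3342.75

[delay_min_sum: delay_min BETWEEN 56 AND 131 OR origin = 'JFK']
flight=X30: ✗
flight=X20: ✗
flight=X73: ✓ → 3958
flight=X12: ✓ → 5491
flight=X13: ✗
flight=X51: ✗
flight=X82: ✗
flight=X69: ✓ → 5937
flight=X91: ✓ → 2028
flight=X75: ✗
flight=X97: ✗
delay_min_sum = 3958 + 5491 + 5937 + 2028 = 17414
—
[b737_sum: aircraft = 'B737']
flight=X30: ✓ → 3122
flight=X20: ✗
flight=X73: ✗
flight=X12: ✓ → 5491
flight=X13: ✗
flight=X51: ✗
flight=X82: ✗
flight=X69: ✗
flight=X91: ✓ → 2028
flight=X75: ✗
flight=X97: ✗
b737_sum = 3122 + 5491 + 2028 = 10641
—
[den_avg: origin <> 'DEN' OR delay_min BETWEEN 231 AND 232]
flight=X30: ✓ → 3122
flight=X20: ✗
flight=X73: ✓ → 3958
flight=X12: ✓ → 5491
flight=X13: ✓ → 740
flight=X51: ✓ → 5683
flight=X82: ✓ → 273
flight=X69: ✗
flight=X91: ✓ → 2028
flight=X75: ✓ → 5447
flight=X97: ✗
den_avg = (3122 + 3958 + 5491 + 740 + 5683 + 273 + 2028 + 5447) / 8 = 3342.75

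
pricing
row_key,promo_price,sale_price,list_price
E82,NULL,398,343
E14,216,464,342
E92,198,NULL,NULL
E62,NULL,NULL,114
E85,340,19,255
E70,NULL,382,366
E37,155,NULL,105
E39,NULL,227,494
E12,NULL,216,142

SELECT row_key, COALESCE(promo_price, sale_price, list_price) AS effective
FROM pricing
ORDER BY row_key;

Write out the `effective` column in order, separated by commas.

216, 216, 155, 227, 114, 382, 398, 340, 198

row_key=E12: promo_price=NULL, sale_price=216 → 216
row_key=E14: promo_price=216 → 216
row_key=E37: promo_price=155 → 155
row_key=E39: promo_price=NULL, sale_price=227 → 227
row_key=E62: promo_price=NULL, sale_price=NULL, list_price=114 → 114
row_key=E70: promo_price=NULL, sale_price=382 → 382
row_key=E82: promo_price=NULL, sale_price=398 → 398
row_key=E85: promo_price=340 → 340
row_key=E92: promo_price=198 → 198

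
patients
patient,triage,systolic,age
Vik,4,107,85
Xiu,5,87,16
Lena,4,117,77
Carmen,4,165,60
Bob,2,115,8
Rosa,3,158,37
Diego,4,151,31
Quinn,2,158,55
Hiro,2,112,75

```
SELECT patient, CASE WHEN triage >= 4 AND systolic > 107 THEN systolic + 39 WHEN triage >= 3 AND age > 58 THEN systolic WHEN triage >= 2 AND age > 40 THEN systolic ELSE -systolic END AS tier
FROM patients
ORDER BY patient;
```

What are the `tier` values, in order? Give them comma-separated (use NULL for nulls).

patient=Bob: ELSE → -115
patient=Carmen: triage >= 4 AND systolic > 107 → 204
patient=Diego: triage >= 4 AND systolic > 107 → 190
patient=Hiro: triage >= 2 AND age > 40 → 112
patient=Lena: triage >= 4 AND systolic > 107 → 156
patient=Quinn: triage >= 2 AND age > 40 → 158
patient=Rosa: ELSE → -158
patient=Vik: triage >= 3 AND age > 58 → 107
patient=Xiu: ELSE → -87

-115, 204, 190, 112, 156, 158, -158, 107, -87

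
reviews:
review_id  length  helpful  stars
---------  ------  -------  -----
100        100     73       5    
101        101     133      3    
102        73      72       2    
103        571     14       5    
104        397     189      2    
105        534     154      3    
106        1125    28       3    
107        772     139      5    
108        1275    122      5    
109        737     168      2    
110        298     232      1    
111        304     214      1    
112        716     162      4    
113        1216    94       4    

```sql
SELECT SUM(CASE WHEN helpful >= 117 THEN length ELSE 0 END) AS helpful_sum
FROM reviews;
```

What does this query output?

5134

review_id=100: ✗
review_id=101: ✓ → 101
review_id=102: ✗
review_id=103: ✗
review_id=104: ✓ → 397
review_id=105: ✓ → 534
review_id=106: ✗
review_id=107: ✓ → 772
review_id=108: ✓ → 1275
review_id=109: ✓ → 737
review_id=110: ✓ → 298
review_id=111: ✓ → 304
review_id=112: ✓ → 716
review_id=113: ✗
helpful_sum = 101 + 397 + 534 + 772 + 1275 + 737 + 298 + 304 + 716 = 5134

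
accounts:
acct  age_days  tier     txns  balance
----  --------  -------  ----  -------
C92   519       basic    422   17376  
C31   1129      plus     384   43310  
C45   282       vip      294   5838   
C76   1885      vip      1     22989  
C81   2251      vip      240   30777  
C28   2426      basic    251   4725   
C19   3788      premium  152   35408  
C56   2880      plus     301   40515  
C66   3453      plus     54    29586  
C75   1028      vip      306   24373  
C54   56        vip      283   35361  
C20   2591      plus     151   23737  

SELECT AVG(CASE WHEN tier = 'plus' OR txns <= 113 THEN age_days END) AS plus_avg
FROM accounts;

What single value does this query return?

2387.6

acct=C92: ✗
acct=C31: ✓ → 1129
acct=C45: ✗
acct=C76: ✓ → 1885
acct=C81: ✗
acct=C28: ✗
acct=C19: ✗
acct=C56: ✓ → 2880
acct=C66: ✓ → 3453
acct=C75: ✗
acct=C54: ✗
acct=C20: ✓ → 2591
plus_avg = (1129 + 1885 + 2880 + 3453 + 2591) / 5 = 2387.6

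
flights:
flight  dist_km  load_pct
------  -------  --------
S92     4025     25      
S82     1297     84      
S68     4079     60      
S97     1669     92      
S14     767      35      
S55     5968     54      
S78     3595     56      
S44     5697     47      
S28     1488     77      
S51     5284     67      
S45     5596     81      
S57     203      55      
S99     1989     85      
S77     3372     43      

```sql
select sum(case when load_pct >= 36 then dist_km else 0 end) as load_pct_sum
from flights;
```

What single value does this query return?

40237

flight=S92: ✗
flight=S82: ✓ → 1297
flight=S68: ✓ → 4079
flight=S97: ✓ → 1669
flight=S14: ✗
flight=S55: ✓ → 5968
flight=S78: ✓ → 3595
flight=S44: ✓ → 5697
flight=S28: ✓ → 1488
flight=S51: ✓ → 5284
flight=S45: ✓ → 5596
flight=S57: ✓ → 203
flight=S99: ✓ → 1989
flight=S77: ✓ → 3372
load_pct_sum = 1297 + 4079 + 1669 + 5968 + 3595 + 5697 + 1488 + 5284 + 5596 + 203 + 1989 + 3372 = 40237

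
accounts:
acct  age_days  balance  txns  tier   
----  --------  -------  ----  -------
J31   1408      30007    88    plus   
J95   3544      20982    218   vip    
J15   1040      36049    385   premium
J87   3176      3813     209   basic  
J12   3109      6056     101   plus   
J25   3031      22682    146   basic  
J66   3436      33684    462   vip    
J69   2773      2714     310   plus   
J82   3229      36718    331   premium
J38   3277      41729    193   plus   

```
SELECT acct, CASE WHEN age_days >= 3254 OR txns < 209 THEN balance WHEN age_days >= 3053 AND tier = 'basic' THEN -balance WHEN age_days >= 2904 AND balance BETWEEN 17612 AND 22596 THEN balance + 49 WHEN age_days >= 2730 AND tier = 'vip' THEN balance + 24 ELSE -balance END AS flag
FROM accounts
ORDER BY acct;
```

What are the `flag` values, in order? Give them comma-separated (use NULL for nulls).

acct=J12: age_days >= 3254 OR txns < 209 → 6056
acct=J15: ELSE → -36049
acct=J25: age_days >= 3254 OR txns < 209 → 22682
acct=J31: age_days >= 3254 OR txns < 209 → 30007
acct=J38: age_days >= 3254 OR txns < 209 → 41729
acct=J66: age_days >= 3254 OR txns < 209 → 33684
acct=J69: ELSE → -2714
acct=J82: ELSE → -36718
acct=J87: age_days >= 3053 AND tier = 'basic' → -3813
acct=J95: age_days >= 3254 OR txns < 209 → 20982

6056, -36049, 22682, 30007, 41729, 33684, -2714, -36718, -3813, 20982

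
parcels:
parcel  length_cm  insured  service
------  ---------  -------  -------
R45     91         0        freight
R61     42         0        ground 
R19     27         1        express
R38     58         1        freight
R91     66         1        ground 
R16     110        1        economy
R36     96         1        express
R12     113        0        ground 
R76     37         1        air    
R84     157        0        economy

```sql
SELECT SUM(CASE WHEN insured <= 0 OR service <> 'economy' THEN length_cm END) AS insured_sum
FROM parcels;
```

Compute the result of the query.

parcel=R45: ✓ → 91
parcel=R61: ✓ → 42
parcel=R19: ✓ → 27
parcel=R38: ✓ → 58
parcel=R91: ✓ → 66
parcel=R16: ✗
parcel=R36: ✓ → 96
parcel=R12: ✓ → 113
parcel=R76: ✓ → 37
parcel=R84: ✓ → 157
insured_sum = 91 + 42 + 27 + 58 + 66 + 96 + 113 + 37 + 157 = 687

687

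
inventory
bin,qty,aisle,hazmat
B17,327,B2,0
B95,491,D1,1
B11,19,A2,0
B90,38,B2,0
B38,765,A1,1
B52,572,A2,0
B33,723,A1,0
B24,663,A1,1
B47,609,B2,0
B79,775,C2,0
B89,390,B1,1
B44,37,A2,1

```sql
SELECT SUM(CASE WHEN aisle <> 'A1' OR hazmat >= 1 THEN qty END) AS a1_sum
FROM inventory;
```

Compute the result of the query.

bin=B17: ✓ → 327
bin=B95: ✓ → 491
bin=B11: ✓ → 19
bin=B90: ✓ → 38
bin=B38: ✓ → 765
bin=B52: ✓ → 572
bin=B33: ✗
bin=B24: ✓ → 663
bin=B47: ✓ → 609
bin=B79: ✓ → 775
bin=B89: ✓ → 390
bin=B44: ✓ → 37
a1_sum = 327 + 491 + 19 + 38 + 765 + 572 + 663 + 609 + 775 + 390 + 37 = 4686

4686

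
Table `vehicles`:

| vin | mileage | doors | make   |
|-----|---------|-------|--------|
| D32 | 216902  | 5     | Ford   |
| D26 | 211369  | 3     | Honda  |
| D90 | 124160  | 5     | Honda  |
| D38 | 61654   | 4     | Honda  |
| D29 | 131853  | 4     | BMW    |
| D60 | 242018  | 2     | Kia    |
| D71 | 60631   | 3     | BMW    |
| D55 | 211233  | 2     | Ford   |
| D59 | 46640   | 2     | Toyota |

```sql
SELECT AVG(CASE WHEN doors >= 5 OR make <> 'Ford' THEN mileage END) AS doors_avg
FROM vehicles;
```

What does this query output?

vin=D32: ✓ → 216902
vin=D26: ✓ → 211369
vin=D90: ✓ → 124160
vin=D38: ✓ → 61654
vin=D29: ✓ → 131853
vin=D60: ✓ → 242018
vin=D71: ✓ → 60631
vin=D55: ✗
vin=D59: ✓ → 46640
doors_avg = (216902 + 211369 + 124160 + 61654 + 131853 + 242018 + 60631 + 46640) / 8 = 136903.375

136903.375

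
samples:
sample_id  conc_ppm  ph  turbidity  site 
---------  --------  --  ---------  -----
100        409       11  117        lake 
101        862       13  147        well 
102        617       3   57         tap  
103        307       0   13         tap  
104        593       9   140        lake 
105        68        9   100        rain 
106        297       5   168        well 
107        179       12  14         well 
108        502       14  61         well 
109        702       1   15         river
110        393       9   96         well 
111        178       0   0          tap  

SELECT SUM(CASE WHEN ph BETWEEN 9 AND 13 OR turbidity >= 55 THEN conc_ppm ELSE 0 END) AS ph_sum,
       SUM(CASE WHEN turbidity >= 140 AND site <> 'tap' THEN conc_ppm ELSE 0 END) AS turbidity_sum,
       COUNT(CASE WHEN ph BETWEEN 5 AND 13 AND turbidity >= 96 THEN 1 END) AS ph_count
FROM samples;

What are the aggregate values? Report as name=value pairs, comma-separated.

ph_sum=3920, turbidity_sum=1752, ph_count=6

[ph_sum: ph BETWEEN 9 AND 13 OR turbidity >= 55]
sample_id=100: ✓ → 409
sample_id=101: ✓ → 862
sample_id=102: ✓ → 617
sample_id=103: ✗
sample_id=104: ✓ → 593
sample_id=105: ✓ → 68
sample_id=106: ✓ → 297
sample_id=107: ✓ → 179
sample_id=108: ✓ → 502
sample_id=109: ✗
sample_id=110: ✓ → 393
sample_id=111: ✗
ph_sum = 409 + 862 + 617 + 593 + 68 + 297 + 179 + 502 + 393 = 3920
—
[turbidity_sum: turbidity >= 140 AND site <> 'tap']
sample_id=100: ✗
sample_id=101: ✓ → 862
sample_id=102: ✗
sample_id=103: ✗
sample_id=104: ✓ → 593
sample_id=105: ✗
sample_id=106: ✓ → 297
sample_id=107: ✗
sample_id=108: ✗
sample_id=109: ✗
sample_id=110: ✗
sample_id=111: ✗
turbidity_sum = 862 + 593 + 297 = 1752
—
[ph_count: ph BETWEEN 5 AND 13 AND turbidity >= 96]
sample_id=100: ✓ → 1
sample_id=101: ✓ → 1
sample_id=102: ✗
sample_id=103: ✗
sample_id=104: ✓ → 1
sample_id=105: ✓ → 1
sample_id=106: ✓ → 1
sample_id=107: ✗
sample_id=108: ✗
sample_id=109: ✗
sample_id=110: ✓ → 1
sample_id=111: ✗
ph_count = COUNT(1, 1, 1, 1, 1, 1) = 6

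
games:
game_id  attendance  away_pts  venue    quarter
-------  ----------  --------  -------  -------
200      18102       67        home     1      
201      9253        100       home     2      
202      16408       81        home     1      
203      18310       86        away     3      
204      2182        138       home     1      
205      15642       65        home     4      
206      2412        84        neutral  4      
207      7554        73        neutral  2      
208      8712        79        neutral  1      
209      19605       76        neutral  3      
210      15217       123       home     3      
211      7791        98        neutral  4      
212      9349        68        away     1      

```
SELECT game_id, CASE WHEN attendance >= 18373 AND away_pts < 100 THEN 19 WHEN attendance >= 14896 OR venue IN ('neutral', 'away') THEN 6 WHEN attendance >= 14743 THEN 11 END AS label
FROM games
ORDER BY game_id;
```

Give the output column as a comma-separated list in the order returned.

game_id=200: attendance >= 14896 OR venue IN ('neutral', 'away') → 6
game_id=201: (no match → NULL) → NULL
game_id=202: attendance >= 14896 OR venue IN ('neutral', 'away') → 6
game_id=203: attendance >= 14896 OR venue IN ('neutral', 'away') → 6
game_id=204: (no match → NULL) → NULL
game_id=205: attendance >= 14896 OR venue IN ('neutral', 'away') → 6
game_id=206: attendance >= 14896 OR venue IN ('neutral', 'away') → 6
game_id=207: attendance >= 14896 OR venue IN ('neutral', 'away') → 6
game_id=208: attendance >= 14896 OR venue IN ('neutral', 'away') → 6
game_id=209: attendance >= 18373 AND away_pts < 100 → 19
game_id=210: attendance >= 14896 OR venue IN ('neutral', 'away') → 6
game_id=211: attendance >= 14896 OR venue IN ('neutral', 'away') → 6
game_id=212: attendance >= 14896 OR venue IN ('neutral', 'away') → 6

6, NULL, 6, 6, NULL, 6, 6, 6, 6, 19, 6, 6, 6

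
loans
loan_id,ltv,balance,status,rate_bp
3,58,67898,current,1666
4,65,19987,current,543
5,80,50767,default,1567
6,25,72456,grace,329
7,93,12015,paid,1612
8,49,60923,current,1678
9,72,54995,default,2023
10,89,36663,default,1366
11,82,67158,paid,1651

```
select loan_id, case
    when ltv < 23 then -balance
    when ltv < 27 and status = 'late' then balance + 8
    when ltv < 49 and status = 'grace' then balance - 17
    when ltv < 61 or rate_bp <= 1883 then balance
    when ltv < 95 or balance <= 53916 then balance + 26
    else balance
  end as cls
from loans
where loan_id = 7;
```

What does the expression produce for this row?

12015

loan_id = 7: ltv=93, balance=12015, status=paid, rate_bp=1612.
ltv < 23 → false
ltv < 27 and status = 'late' → false
ltv < 49 and status = 'grace' → false
ltv < 61 or rate_bp <= 1883 → true → 12015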